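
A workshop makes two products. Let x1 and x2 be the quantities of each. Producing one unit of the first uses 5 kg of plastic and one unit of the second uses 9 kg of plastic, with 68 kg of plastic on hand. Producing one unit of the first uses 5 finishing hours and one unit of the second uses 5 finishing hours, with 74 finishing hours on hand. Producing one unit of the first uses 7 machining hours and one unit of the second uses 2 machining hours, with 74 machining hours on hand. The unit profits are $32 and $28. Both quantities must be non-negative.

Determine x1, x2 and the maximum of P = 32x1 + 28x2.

x1 = 10, x2 = 2, maximum P = 376

Corner points and P = 32x1 + 28x2:
  (0, 0) → P = 0
  (0, 68/9) → P = 1904/9
  (74/7, 0) → P = 2368/7
  (10, 2) → P = 376

The optimum lies where 5x1 + 9x2 = 68 and 7x1 + 2x2 = 74.
Solving simultaneously gives x1 = 10, x2 = 2.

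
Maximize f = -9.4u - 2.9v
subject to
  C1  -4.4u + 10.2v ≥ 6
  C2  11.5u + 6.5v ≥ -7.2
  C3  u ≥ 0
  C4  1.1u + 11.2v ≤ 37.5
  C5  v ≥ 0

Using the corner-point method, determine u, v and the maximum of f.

Feasible corners and f = -9.4u - 2.9v:
  (0, 10/17) → f = -29/17
  (3153/605, 156/55) → f = -173073/3025
  (0, 375/112) → f = -2175/224

The binding constraints are -4.4u + 10.2v = 6 and u = 0.
Solving simultaneously gives u = 0, v = 10/17.

u = 0, v = 10/17, maximum f = -29/17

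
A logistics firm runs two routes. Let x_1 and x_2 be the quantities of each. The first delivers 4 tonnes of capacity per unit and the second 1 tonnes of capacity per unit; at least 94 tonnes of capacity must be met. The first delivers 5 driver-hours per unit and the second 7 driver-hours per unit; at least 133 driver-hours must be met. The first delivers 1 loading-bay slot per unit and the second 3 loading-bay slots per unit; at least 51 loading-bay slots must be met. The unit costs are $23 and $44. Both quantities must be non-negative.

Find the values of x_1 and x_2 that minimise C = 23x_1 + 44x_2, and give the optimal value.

x_1 = 21, x_2 = 10, minimum C = 923

The feasible region is unbounded (it extends along (0, 1), (1, 0)), but C strictly increases along every unbounded feasible direction, so there is no improving ray and the minimum is attained at a vertex.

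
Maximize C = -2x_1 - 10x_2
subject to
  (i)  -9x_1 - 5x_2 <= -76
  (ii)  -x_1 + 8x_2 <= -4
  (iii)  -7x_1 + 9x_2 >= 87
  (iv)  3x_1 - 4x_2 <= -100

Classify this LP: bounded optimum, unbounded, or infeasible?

infeasible

The boundaries -9x_1 - 5x_2 = -76 and 3x_1 - 4x_2 = -100 meet at (-196/51, 376/17), but that point violates -x_1 + 8x_2 ≤ -4. Every candidate vertex is excluded by some other constraint, so the feasible region is empty.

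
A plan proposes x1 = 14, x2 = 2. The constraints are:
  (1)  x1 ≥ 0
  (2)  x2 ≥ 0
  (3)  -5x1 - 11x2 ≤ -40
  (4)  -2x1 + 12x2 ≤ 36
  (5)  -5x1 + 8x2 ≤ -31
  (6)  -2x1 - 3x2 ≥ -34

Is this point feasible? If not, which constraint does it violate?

feasible

(1): 14 ≥ 0 ✓
(2): 2 ≥ 0 ✓
(3): -92 ≤ -40 ✓
(4): -4 ≤ 36 ✓
(5): -54 ≤ -31 ✓
(6): -34 ≥ -34 ✓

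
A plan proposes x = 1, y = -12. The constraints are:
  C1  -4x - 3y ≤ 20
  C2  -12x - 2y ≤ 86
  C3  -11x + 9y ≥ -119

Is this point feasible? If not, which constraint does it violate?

Constraint C1: -4x - 3y = 32, which is not ≤ 20. All other constraints are satisfied.

not feasible — violates C1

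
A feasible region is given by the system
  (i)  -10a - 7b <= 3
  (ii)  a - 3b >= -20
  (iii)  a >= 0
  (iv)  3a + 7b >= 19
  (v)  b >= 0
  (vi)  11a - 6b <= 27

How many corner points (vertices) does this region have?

4

The feasible vertices (each the meet of two boundaries and inside every other half-plane) are:
  (0, 20/3)
  (67/9, 247/27)
  (0, 19/7)
  (303/95, 128/95)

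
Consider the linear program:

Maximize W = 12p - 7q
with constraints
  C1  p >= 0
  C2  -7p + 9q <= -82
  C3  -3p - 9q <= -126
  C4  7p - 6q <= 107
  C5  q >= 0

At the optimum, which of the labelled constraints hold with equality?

C2 and C4

Vertices and W = 12p - 7q:
  (104/5, 106/15) → W = 3002/15
  (157/7, 25/3) → W = 4427/21
  (191/9, 187/27) → W = 5567/27

The maximum is at (157/7, 25/3). Substituting into each constraint, equality holds for C2 and C4; the remaining constraints have slack.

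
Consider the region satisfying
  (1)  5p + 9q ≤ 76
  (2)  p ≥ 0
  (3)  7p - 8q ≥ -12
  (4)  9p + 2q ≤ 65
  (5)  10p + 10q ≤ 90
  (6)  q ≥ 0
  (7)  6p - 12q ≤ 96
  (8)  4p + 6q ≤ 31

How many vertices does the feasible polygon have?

Intersecting each pair of boundary lines and keeping only the points that satisfy every inequality leaves:
  (0, 3/2)
  (0, 0)
  (88/37, 265/74)
  (65/9, 0)
  (164/23, 19/46)

5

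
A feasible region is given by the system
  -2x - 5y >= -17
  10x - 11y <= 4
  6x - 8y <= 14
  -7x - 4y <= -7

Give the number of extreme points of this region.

3

Pairwise boundary intersections that survive every other constraint:
  (23/8, 9/4)
  (-11/9, 35/9)
  (31/39, 14/39)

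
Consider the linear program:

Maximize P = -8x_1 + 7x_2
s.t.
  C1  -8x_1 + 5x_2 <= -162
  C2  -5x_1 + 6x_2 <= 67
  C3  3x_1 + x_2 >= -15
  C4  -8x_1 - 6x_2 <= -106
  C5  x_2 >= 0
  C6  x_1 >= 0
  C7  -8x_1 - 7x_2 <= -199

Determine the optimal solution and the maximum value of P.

x_1 = 1307/23, x_2 = 1346/23, maximum P = -1034/23

The feasible region is unbounded (it extends along (6, 5), (1, 0)), but P strictly decreases along every unbounded feasible direction, so there is no improving ray and the maximum is attained at a vertex.

At the optimal vertex, -8x_1 + 5x_2 = -162 and -5x_1 + 6x_2 = 67.
Solving simultaneously gives x_1 = 1307/23, x_2 = 1346/23.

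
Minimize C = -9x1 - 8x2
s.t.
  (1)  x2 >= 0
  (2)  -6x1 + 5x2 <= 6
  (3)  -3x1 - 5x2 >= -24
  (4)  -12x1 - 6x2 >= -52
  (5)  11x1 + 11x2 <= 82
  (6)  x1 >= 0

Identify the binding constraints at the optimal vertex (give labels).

Feasible corners and C = -9x1 - 8x2:
  (13/3, 0) → C = -39
  (0, 0) → C = 0
  (2, 18/5) → C = -234/5
  (0, 6/5) → C = -48/5
  (58/21, 22/7) → C = -50

The minimum is at (58/21, 22/7). Substituting into each constraint, equality holds for (3) and (4); the remaining constraints have slack.

(3) and (4)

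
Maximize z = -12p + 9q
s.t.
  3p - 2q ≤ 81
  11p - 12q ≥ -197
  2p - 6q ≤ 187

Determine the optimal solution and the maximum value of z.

p = -571/7, q = -817/14, maximum z = 6351/14

Corner points and z = -12p + 9q:
  (683/7, 741/7) → z = -1527/7
  (8, -57/2) → z = -705/2
  (-571/7, -817/14) → z = 6351/14

The optimum lies where 11p - 12q = -197 and 2p - 6q = 187.
Solving simultaneously gives p = -571/7, q = -817/14.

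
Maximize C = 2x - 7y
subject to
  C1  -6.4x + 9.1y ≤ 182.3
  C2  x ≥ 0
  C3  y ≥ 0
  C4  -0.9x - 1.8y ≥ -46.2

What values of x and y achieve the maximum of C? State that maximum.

x = 154/3, y = 0, maximum C = 308/3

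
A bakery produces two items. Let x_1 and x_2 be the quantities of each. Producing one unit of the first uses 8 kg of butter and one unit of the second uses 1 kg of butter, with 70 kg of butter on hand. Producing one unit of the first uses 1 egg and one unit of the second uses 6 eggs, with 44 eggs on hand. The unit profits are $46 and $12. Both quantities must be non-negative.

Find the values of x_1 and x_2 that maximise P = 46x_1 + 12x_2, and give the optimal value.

Extreme points and P = 46x_1 + 12x_2:
  (0, 0) → P = 0
  (0, 22/3) → P = 88
  (35/4, 0) → P = 805/2
  (8, 6) → P = 440

The optimum lies where 8x_1 + x_2 = 70 and x_1 + 6x_2 = 44.
Solving simultaneously gives x_1 = 8, x_2 = 6.

x_1 = 8, x_2 = 6, maximum P = 440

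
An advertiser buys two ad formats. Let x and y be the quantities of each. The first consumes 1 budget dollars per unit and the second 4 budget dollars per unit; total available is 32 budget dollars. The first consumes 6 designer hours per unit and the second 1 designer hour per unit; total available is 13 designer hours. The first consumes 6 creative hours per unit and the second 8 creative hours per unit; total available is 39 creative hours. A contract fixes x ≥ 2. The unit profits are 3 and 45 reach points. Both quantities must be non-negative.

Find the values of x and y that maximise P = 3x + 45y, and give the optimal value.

Corner points and P = 3x + 45y:
  (13/6, 0) → P = 13/2
  (2, 0) → P = 6
  (2, 1) → P = 51

x = 2, y = 1, maximum P = 51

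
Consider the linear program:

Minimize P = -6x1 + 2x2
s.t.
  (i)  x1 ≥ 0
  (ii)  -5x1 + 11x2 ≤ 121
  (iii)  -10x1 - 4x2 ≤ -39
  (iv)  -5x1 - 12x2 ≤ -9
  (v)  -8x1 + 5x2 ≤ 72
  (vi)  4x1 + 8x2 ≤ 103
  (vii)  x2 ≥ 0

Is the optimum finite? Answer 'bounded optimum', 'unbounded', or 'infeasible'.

Extreme points and P = -6x1 + 2x2:
  (0, 11) → P = 22
  (0, 39/4) → P = 39/2
  (55/28, 333/28) → P = 12
  (39/10, 0) → P = -117/5
  (103/4, 0) → P = -309/2
The feasible region has finitely many vertices and no improving ray; the minimum is -309/2 at (103/4, 0).

bounded optimum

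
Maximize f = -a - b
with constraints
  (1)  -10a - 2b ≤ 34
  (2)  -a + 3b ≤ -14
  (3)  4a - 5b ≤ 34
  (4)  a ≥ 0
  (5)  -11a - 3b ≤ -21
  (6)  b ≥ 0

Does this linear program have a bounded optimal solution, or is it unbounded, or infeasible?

infeasible

The boundaries -a + 3b = -14 and 4a - 5b = 34 meet at (32/7, -22/7), but that point violates b ≥ 0. Every candidate vertex is excluded by some other constraint, so the feasible region is empty.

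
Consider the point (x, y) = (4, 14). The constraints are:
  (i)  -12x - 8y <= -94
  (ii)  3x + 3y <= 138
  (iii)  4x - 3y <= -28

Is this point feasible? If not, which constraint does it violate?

not feasible — violates (iii)

Constraint (iii): 4x - 3y = -26, which is not ≤ -28. All other constraints are satisfied.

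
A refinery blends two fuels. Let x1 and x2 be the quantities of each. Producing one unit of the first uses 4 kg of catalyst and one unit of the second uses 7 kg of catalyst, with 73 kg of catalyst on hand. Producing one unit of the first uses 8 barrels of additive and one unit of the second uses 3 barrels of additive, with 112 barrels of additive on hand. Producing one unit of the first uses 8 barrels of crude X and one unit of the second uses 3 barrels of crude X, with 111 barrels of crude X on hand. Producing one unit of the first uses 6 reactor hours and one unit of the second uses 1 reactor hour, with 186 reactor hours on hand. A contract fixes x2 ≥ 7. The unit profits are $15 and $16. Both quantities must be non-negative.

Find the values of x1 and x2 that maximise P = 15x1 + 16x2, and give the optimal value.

x1 = 6, x2 = 7, maximum P = 202

Feasible corners and P = 15x1 + 16x2:
  (0, 73/7) → P = 1168/7
  (0, 7) → P = 112
  (6, 7) → P = 202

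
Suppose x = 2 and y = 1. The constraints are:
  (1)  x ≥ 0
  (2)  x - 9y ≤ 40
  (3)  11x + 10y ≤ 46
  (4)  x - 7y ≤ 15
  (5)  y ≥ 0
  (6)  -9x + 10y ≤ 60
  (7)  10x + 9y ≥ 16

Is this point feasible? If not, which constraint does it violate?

feasible

(1): 2 ≥ 0 ✓
(2): -7 ≤ 40 ✓
(3): 32 ≤ 46 ✓
(4): -5 ≤ 15 ✓
(5): 1 ≥ 0 ✓
(6): -8 ≤ 60 ✓
(7): 29 ≥ 16 ✓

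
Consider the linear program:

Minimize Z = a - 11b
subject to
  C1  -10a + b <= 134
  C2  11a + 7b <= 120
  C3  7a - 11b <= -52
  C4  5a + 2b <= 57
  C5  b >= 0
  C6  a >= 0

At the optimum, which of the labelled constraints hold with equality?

C2 and C6

Extreme points and Z = a - 11b:
  (478/85, 706/85) → Z = -7288/85
  (0, 120/7) → Z = -1320/7
  (0, 52/11) → Z = -52

The minimum is at (0, 120/7). Substituting into each constraint, equality holds for C2 and C6; the remaining constraints have slack.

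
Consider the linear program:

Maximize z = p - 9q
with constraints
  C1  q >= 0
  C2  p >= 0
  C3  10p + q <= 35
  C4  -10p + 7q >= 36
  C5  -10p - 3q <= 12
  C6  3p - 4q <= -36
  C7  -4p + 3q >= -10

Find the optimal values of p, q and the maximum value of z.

p = 0, q = 9, maximum z = -81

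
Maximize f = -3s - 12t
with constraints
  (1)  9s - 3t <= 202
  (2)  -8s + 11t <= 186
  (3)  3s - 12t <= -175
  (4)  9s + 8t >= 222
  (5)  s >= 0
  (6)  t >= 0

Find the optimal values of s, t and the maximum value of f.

Extreme points and f = -3s - 12t:
  (556/15, 658/15) → f = -3188/5
  (983/33, 727/33) → f = -3891/11
  (954/163, 3450/163) → f = -44262/163
  (316/33, 747/44) → f = -2557/11

s = 316/33, t = 747/44, maximum f = -2557/11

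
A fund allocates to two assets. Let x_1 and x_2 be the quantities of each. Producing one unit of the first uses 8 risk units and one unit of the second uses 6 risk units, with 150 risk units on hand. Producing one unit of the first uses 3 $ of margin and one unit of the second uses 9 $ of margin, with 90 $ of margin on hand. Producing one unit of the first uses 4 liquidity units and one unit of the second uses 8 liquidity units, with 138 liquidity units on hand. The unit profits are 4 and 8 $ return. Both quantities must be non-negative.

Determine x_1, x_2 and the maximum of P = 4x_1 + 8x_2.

Feasible corners and P = 4x_1 + 8x_2:
  (0, 0) → P = 0
  (0, 10) → P = 80
  (75/4, 0) → P = 75
  (15, 5) → P = 100

The binding constraints are 8x_1 + 6x_2 = 150 and 3x_1 + 9x_2 = 90.
Solving simultaneously gives x_1 = 15, x_2 = 5.

x_1 = 15, x_2 = 5, maximum P = 100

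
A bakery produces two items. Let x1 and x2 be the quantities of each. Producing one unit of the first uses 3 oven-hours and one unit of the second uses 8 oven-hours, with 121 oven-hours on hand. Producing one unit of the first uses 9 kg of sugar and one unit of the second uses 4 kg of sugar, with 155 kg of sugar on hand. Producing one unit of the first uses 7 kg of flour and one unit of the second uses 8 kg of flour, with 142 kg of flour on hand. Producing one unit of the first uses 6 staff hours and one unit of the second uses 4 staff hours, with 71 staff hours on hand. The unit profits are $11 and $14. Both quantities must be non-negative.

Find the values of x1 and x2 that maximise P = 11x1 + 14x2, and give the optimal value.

x1 = 7/3, x2 = 57/4, maximum P = 1351/6

Vertices and P = 11x1 + 14x2:
  (0, 0) → P = 0
  (0, 121/8) → P = 847/4
  (71/6, 0) → P = 781/6
  (7/3, 57/4) → P = 1351/6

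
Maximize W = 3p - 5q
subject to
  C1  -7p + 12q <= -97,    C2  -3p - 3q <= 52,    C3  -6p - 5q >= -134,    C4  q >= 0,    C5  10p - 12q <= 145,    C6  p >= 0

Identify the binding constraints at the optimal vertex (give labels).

C4 and C5

Vertices and W = 3p - 5q:
  (97/7, 0) → W = 291/7
  (16, 5/4) → W = 167/4
  (29/2, 0) → W = 87/2

The maximum is at (29/2, 0). Substituting into each constraint, equality holds for C4 and C5; the remaining constraints have slack.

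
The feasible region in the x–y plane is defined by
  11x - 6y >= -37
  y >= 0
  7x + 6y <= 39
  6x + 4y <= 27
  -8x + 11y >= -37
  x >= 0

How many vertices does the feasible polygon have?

The feasible vertices (each the meet of two boundaries and inside every other half-plane) are:
  (1/9, 172/27)
  (0, 37/6)
  (9/2, 0)
  (0, 0)
  (3/4, 45/8)

5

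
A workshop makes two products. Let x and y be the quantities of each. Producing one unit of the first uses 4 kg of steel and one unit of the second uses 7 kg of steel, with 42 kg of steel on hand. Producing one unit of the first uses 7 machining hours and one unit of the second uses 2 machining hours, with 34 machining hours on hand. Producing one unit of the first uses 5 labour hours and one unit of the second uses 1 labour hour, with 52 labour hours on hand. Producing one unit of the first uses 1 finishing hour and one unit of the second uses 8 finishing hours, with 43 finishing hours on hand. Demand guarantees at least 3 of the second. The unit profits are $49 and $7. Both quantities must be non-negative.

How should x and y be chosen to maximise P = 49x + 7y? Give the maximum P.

x = 4, y = 3, maximum P = 217

Corner points and P = 49x + 7y:
  (0, 43/8) → P = 301/8
  (0, 3) → P = 21
  (154/41, 158/41) → P = 8652/41
  (7/5, 26/5) → P = 105
  (4, 3) → P = 217

At the optimal vertex, 7x + 2y = 34 and y = 3.
Solving simultaneously gives x = 4, y = 3.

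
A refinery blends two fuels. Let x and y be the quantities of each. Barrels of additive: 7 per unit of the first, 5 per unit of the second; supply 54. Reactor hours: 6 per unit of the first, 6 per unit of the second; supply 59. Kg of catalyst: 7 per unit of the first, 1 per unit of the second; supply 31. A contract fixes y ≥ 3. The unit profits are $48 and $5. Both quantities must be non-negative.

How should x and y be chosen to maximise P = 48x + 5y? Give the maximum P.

x = 4, y = 3, maximum P = 207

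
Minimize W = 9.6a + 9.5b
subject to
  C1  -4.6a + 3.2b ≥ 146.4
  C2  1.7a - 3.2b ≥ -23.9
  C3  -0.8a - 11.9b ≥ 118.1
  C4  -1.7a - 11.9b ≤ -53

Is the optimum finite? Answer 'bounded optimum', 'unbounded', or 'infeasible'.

The boundaries -4.6a + 3.2b = 146.4 and 1.7a - 3.2b = -23.9 meet at (-1225/29, -6947/464), but that point violates -1.7a - 11.9b ≤ -53. Every candidate vertex is excluded by some other constraint, so the feasible region is empty.

infeasible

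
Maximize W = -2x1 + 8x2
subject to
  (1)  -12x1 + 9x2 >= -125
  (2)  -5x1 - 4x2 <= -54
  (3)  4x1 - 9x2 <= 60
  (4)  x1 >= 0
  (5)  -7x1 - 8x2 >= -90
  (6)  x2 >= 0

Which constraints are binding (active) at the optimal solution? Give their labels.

Corner points and W = -2x1 + 8x2:
  (986/93, 23/93) → W = -596/31
  (1810/159, 205/159) → W = -660/53
  (6, 6) → W = 36

The maximum is at (6, 6). Substituting into each constraint, equality holds for (2) and (5); the remaining constraints have slack.

(2) and (5)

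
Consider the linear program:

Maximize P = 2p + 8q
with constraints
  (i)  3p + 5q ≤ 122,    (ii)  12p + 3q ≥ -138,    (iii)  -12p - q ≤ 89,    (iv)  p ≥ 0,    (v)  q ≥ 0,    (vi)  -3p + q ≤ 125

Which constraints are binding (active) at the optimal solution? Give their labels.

Extreme points and P = 2p + 8q:
  (0, 122/5) → P = 976/5
  (122/3, 0) → P = 244/3
  (0, 0) → P = 0

The maximum is at (0, 122/5). Substituting into each constraint, equality holds for (i) and (iv); the remaining constraints have slack.

(i) and (iv)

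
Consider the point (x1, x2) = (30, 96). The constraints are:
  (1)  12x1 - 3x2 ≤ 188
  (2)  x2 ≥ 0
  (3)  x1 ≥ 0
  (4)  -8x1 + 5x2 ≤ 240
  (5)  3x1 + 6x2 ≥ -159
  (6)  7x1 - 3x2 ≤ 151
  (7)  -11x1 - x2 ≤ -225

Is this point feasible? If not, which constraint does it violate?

(1): 72 ≤ 188 ✓
(2): 96 ≥ 0 ✓
(3): 30 ≥ 0 ✓
(4): 240 ≤ 240 ✓
(5): 666 ≥ -159 ✓
(6): -78 ≤ 151 ✓
(7): -426 ≤ -225 ✓

feasible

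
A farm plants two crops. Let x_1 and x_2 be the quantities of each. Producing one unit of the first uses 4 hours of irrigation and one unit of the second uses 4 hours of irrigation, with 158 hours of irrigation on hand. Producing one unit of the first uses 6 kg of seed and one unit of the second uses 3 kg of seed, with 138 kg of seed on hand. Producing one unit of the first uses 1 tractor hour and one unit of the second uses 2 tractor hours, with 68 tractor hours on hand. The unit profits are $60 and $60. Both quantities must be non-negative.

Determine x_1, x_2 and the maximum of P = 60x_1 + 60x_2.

Extreme points and P = 60x_1 + 60x_2:
  (0, 0) → P = 0
  (0, 34) → P = 2040
  (23, 0) → P = 1380
  (8, 30) → P = 2280

The binding constraints are 6x_1 + 3x_2 = 138 and x_1 + 2x_2 = 68.
Solving simultaneously gives x_1 = 8, x_2 = 30.

x_1 = 8, x_2 = 30, maximum P = 2280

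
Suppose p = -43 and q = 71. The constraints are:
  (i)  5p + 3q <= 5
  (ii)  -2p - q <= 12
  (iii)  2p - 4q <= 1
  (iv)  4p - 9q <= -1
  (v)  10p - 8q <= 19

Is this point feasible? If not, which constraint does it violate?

Constraint (ii): -2p - q = 15, which is not ≤ 12. All other constraints are satisfied.

not feasible — violates (ii)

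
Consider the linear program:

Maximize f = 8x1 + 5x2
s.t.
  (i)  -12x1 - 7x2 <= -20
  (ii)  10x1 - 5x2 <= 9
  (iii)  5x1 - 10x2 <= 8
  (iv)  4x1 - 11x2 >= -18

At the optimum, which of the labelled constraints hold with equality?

(ii) and (iv)

Feasible corners and f = 8x1 + 5x2:
  (163/130, 46/65) → f = 882/65
  (47/80, 37/20) → f = 279/20
  (21/10, 12/5) → f = 144/5

The maximum is at (21/10, 12/5). Substituting into each constraint, equality holds for (ii) and (iv); the remaining constraints have slack.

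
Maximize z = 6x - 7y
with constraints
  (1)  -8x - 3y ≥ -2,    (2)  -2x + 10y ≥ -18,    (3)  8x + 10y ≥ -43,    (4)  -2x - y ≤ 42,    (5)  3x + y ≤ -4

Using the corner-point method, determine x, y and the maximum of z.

Feasible corners and z = 6x - 7y:
  (-14, 38) → z = -350
  (-5/2, -23/10) → z = 11/10
  (-11/16, -31/16) → z = 151/16
  (-377/12, 125/6) → z = -1003/3
The feasible region is unbounded (it extends along (-3, 8), (-1, 2)), but z strictly decreases along every unbounded feasible direction, so there is no improving ray and the maximum is attained at a vertex.

x = -11/16, y = -31/16, maximum z = 151/16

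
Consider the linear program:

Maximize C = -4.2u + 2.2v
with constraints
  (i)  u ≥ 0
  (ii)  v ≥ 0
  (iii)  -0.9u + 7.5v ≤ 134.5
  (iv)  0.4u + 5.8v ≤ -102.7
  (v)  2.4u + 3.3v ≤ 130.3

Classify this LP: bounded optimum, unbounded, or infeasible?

infeasible

The boundaries u = 0 and v = 0 meet at (0, 0), but that point violates 0.4u + 5.8v ≤ -102.7. Every candidate vertex is excluded by some other constraint, so the feasible region is empty.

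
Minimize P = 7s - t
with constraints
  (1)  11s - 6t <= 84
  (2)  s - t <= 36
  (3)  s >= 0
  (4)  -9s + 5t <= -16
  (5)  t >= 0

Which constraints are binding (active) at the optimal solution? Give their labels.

(4) and (5)

Feasible corners and P = 7s - t:
  (324, 580) → P = 1688
  (84/11, 0) → P = 588/11
  (16/9, 0) → P = 112/9

The minimum is at (16/9, 0). Substituting into each constraint, equality holds for (4) and (5); the remaining constraints have slack.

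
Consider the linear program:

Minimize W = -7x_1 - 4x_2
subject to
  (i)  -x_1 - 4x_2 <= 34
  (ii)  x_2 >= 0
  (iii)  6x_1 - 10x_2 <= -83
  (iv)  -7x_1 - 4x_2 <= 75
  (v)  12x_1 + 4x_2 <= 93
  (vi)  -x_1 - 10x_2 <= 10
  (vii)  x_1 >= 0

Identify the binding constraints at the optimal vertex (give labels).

(v) and (vii)

Feasible corners and W = -7x_1 - 4x_2:
  (299/72, 259/24) → W = -5201/72
  (0, 83/10) → W = -166/5
  (0, 93/4) → W = -93

The minimum is at (0, 93/4). Substituting into each constraint, equality holds for (v) and (vii); the remaining constraints have slack.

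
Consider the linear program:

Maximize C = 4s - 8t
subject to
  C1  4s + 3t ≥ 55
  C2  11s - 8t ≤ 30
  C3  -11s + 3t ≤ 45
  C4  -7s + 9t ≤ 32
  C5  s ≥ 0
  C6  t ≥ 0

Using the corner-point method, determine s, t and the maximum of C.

Feasible corners and C = 4s - 8t:
  (106/13, 97/13) → C = -352/13
  (7, 9) → C = -44
  (526/43, 562/43) → C = -2392/43

s = 106/13, t = 97/13, maximum C = -352/13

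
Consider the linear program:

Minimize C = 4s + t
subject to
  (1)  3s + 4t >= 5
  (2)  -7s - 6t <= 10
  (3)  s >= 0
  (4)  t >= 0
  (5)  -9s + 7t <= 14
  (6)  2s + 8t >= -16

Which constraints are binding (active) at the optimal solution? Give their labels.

Extreme points and C = 4s + t:
  (0, 5/4) → C = 5/4
  (5/3, 0) → C = 20/3
  (0, 2) → C = 2
The feasible region is unbounded (it extends along (7, 9), (1, 0)), but C strictly increases along every unbounded feasible direction, so there is no improving ray and the minimum is attained at a vertex.

The minimum is at (0, 5/4). Substituting into each constraint, equality holds for (1) and (3); the remaining constraints have slack.

(1) and (3)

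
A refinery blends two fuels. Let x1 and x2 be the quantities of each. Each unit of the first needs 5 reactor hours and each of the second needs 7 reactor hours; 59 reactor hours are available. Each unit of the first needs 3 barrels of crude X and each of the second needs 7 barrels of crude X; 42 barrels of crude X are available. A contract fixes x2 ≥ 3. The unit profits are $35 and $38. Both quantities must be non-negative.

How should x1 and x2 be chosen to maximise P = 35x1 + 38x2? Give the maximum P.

x1 = 7, x2 = 3, maximum P = 359

Corner points and P = 35x1 + 38x2:
  (0, 6) → P = 228
  (0, 3) → P = 114
  (7, 3) → P = 359

The binding constraints are 3x1 + 7x2 = 42 and x2 = 3.
Solving simultaneously gives x1 = 7, x2 = 3.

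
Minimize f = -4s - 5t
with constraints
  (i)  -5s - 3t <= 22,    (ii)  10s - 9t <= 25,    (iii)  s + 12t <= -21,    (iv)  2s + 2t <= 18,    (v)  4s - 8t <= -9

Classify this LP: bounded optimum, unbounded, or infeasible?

The boundaries -5s - 3t = 22 and 10s - 9t = 25 meet at (-41/25, -23/5), but that point violates 4s - 8t ≤ -9. Every candidate vertex is excluded by some other constraint, so the feasible region is empty.

infeasible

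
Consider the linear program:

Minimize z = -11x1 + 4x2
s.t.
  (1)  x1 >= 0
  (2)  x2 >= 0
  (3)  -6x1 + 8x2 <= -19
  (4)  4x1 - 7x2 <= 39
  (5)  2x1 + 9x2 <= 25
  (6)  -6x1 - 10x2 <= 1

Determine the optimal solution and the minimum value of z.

Vertices and z = -11x1 + 4x2:
  (19/6, 0) → z = -209/6
  (39/4, 0) → z = -429/4
  (53/10, 8/5) → z = -519/10
  (263/25, 11/25) → z = -2849/25

x1 = 263/25, x2 = 11/25, minimum z = -2849/25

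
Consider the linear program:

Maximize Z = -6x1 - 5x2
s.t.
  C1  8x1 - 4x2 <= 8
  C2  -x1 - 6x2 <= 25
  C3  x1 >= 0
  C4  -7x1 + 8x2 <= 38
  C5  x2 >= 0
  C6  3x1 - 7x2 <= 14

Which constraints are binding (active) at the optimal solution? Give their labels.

C3 and C5

Corner points and Z = -6x1 - 5x2:
  (6, 10) → Z = -86
  (1, 0) → Z = -6
  (0, 19/4) → Z = -95/4
  (0, 0) → Z = 0

The maximum is at (0, 0). Substituting into each constraint, equality holds for C3 and C5; the remaining constraints have slack.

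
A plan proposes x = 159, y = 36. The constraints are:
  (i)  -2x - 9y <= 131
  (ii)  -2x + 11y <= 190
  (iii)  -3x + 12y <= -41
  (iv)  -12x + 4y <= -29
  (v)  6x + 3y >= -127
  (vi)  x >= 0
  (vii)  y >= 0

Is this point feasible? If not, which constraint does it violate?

(i): -642 ≤ 131 ✓
(ii): 78 ≤ 190 ✓
(iii): -45 ≤ -41 ✓
(iv): -1764 ≤ -29 ✓
(v): 1062 ≥ -127 ✓
(vi): 159 ≥ 0 ✓
(vii): 36 ≥ 0 ✓

feasible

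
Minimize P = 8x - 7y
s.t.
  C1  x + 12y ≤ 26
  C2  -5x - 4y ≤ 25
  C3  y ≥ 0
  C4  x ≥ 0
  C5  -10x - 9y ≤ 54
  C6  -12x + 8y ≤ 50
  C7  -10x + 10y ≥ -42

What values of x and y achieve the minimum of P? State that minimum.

Vertices and P = 8x - 7y:
  (0, 13/6) → P = -91/6
  (382/65, 109/65) → P = 2293/65
  (0, 0) → P = 0
  (21/5, 0) → P = 168/5

The binding constraints are x + 12y = 26 and x = 0.
Solving simultaneously gives x = 0, y = 13/6.

x = 0, y = 13/6, minimum P = -91/6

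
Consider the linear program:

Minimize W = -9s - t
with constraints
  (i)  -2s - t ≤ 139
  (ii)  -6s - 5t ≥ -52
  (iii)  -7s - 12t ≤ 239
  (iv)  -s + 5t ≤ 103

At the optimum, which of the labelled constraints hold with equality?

Extreme points and W = -9s - t:
  (1819/37, -1798/37) → W = -14573/37
  (-51/7, 134/7) → W = 325/7
  (-2431/47, 482/47) → W = 21397/47

The minimum is at (1819/37, -1798/37). Substituting into each constraint, equality holds for (ii) and (iii); the remaining constraints have slack.

(ii) and (iii)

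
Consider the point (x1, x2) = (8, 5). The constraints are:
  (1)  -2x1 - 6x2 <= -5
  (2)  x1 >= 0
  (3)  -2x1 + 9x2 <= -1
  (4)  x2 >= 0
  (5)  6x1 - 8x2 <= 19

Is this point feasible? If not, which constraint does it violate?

not feasible — violates (3)

Constraint (3): -2x1 + 9x2 = 29, which is not ≤ -1. All other constraints are satisfied.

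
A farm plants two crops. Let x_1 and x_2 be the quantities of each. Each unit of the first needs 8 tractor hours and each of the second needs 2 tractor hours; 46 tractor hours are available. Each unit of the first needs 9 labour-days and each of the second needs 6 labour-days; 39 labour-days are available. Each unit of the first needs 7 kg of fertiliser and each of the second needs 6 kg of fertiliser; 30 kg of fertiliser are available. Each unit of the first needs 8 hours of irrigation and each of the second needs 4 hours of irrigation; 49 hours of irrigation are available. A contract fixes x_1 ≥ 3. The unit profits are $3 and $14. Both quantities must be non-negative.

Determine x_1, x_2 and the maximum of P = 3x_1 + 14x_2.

x_1 = 3, x_2 = 3/2, maximum P = 30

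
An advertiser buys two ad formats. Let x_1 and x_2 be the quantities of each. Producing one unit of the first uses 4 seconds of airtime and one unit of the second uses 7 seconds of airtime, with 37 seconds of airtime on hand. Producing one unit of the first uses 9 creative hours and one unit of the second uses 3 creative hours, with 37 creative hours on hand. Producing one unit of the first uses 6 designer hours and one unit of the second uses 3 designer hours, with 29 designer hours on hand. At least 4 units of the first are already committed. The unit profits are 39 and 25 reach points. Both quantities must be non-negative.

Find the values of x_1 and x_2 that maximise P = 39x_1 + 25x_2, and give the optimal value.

Corner points and P = 39x_1 + 25x_2:
  (37/9, 0) → P = 481/3
  (4, 0) → P = 156
  (4, 1/3) → P = 493/3

The binding constraints are 9x_1 + 3x_2 = 37 and x_1 = 4.
Solving simultaneously gives x_1 = 4, x_2 = 1/3.

x_1 = 4, x_2 = 1/3, maximum P = 493/3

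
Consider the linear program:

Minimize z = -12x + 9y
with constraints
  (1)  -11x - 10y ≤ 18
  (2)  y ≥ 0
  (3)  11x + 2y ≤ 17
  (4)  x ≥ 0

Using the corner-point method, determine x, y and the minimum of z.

Feasible corners and z = -12x + 9y:
  (17/11, 0) → z = -204/11
  (0, 0) → z = 0
  (0, 17/2) → z = 153/2

x = 17/11, y = 0, minimum z = -204/11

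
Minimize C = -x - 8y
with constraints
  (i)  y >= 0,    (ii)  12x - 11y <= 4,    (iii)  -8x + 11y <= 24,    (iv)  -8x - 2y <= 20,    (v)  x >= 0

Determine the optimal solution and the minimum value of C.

Extreme points and C = -x - 8y:
  (1/3, 0) → C = -1/3
  (0, 0) → C = 0
  (7, 80/11) → C = -717/11
  (0, 24/11) → C = -192/11

x = 7, y = 80/11, minimum C = -717/11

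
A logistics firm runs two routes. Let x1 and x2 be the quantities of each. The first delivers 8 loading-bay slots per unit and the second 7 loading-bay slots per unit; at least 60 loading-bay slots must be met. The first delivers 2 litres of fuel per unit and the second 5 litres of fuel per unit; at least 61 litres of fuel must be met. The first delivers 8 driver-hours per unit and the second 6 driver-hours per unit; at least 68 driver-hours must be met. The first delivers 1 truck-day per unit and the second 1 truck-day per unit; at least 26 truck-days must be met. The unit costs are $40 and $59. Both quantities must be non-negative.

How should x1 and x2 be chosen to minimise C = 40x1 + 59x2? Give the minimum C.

Extreme points and C = 40x1 + 59x2:
  (0, 26) → C = 1534
  (61/2, 0) → C = 1220
  (23, 3) → C = 1097
The feasible region is unbounded (it extends along (0, 1), (1, 0)), but C strictly increases along every unbounded feasible direction, so there is no improving ray and the minimum is attained at a vertex.

x1 = 23, x2 = 3, minimum C = 1097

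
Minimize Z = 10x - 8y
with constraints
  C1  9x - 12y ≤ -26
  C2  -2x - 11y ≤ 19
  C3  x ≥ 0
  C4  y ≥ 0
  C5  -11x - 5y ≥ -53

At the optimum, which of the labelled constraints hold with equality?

Corner points and Z = 10x - 8y:
  (0, 13/6) → Z = -52/3
  (506/177, 763/177) → Z = -348/59
  (0, 53/5) → Z = -424/5

The minimum is at (0, 53/5). Substituting into each constraint, equality holds for C3 and C5; the remaining constraints have slack.

C3 and C5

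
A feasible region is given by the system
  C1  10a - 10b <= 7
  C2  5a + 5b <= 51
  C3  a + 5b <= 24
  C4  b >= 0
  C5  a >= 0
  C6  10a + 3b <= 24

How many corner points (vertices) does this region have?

Of the 15 pairwise boundary intersections, those satisfying every inequality are:
  (7/10, 0)
  (261/130, 17/13)
  (0, 24/5)
  (48/47, 216/47)
  (0, 0)

5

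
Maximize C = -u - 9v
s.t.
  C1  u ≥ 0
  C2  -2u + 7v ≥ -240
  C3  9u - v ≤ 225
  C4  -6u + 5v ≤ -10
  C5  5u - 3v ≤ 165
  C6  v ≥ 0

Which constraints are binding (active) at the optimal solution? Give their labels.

Feasible corners and C = -u - 9v:
  (1115/39, 420/13) → C = -12455/39
  (25, 0) → C = -25
  (5/3, 0) → C = -5/3

The maximum is at (5/3, 0). Substituting into each constraint, equality holds for C4 and C6; the remaining constraints have slack.

C4 and C6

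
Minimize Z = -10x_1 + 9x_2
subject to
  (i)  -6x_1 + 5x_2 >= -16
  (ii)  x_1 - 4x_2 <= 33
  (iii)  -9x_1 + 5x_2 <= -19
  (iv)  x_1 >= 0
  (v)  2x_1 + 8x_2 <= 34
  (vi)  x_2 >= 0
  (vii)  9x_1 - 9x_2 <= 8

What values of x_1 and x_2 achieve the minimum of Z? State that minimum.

x_1 = 37/9, x_2 = 29/9, minimum Z = -109/9

Corner points and Z = -10x_1 + 9x_2:
  (161/41, 134/41) → Z = -404/41
  (131/36, 11/4) → Z = -419/36
  (37/9, 29/9) → Z = -109/9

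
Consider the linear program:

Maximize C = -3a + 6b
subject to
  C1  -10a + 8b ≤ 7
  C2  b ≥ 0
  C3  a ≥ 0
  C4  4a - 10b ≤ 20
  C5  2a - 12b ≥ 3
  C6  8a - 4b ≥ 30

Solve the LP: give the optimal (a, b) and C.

Vertices and C = -3a + 6b:
  (5, 0) → C = -15
  (15/4, 0) → C = -45/4
  (15/2, 1) → C = -33/2
  (87/22, 9/22) → C = -207/22

a = 87/22, b = 9/22, maximum C = -207/22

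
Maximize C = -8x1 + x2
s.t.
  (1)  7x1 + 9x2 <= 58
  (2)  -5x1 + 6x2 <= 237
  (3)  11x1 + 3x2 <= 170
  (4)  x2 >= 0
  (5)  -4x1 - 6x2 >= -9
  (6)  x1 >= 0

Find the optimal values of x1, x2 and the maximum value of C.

x1 = 0, x2 = 3/2, maximum C = 3/2

Extreme points and C = -8x1 + x2:
  (9/4, 0) → C = -18
  (0, 0) → C = 0
  (0, 3/2) → C = 3/2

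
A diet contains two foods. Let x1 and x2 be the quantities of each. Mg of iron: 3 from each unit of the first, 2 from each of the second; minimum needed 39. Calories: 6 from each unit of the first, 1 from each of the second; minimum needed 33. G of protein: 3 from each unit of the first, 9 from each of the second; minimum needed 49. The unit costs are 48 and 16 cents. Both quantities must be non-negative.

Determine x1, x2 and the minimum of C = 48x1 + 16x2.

x1 = 3, x2 = 15, minimum C = 384

Corner points and C = 48x1 + 16x2:
  (0, 33) → C = 528
  (49/3, 0) → C = 784
  (3, 15) → C = 384
  (253/21, 10/7) → C = 4208/7
The feasible region is unbounded (it extends along (0, 1), (1, 0)), but C strictly increases along every unbounded feasible direction, so there is no improving ray and the minimum is attained at a vertex.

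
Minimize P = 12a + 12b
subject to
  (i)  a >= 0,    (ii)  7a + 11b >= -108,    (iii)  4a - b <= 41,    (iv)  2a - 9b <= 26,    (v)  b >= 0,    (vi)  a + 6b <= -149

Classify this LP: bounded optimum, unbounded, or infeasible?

The boundaries a = 0 and b = 0 meet at (0, 0), but that point violates a + 6b ≤ -149. Every candidate vertex is excluded by some other constraint, so the feasible region is empty.

infeasible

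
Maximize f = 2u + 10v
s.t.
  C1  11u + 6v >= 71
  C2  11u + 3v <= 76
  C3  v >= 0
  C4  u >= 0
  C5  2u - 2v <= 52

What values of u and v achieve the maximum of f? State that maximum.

Feasible corners and f = 2u + 10v:
  (71/11, 0) → f = 142/11
  (0, 71/6) → f = 355/3
  (76/11, 0) → f = 152/11
  (0, 76/3) → f = 760/3

u = 0, v = 76/3, maximum f = 760/3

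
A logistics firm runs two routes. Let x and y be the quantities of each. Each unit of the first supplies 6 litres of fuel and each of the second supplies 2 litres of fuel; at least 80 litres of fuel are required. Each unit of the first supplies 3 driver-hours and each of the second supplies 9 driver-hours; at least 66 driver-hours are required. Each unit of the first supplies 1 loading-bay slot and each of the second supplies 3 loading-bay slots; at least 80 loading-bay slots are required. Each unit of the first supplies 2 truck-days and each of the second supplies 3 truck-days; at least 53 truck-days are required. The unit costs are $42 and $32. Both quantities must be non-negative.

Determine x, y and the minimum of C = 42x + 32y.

x = 5, y = 25, minimum C = 1010

Vertices and C = 42x + 32y:
  (0, 40) → C = 1280
  (80, 0) → C = 3360
  (5, 25) → C = 1010
The feasible region is unbounded (it extends along (0, 1), (1, 0)), but C strictly increases along every unbounded feasible direction, so there is no improving ray and the minimum is attained at a vertex.

The optimum lies where 6x + 2y = 80 and x + 3y = 80.
Solving simultaneously gives x = 5, y = 25.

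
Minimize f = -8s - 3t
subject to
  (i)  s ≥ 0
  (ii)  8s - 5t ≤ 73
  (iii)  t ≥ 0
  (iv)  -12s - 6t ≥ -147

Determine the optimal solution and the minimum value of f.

s = 391/36, t = 25/9, minimum f = -857/9

Vertices and f = -8s - 3t:
  (0, 0) → f = 0
  (0, 49/2) → f = -147/2
  (73/8, 0) → f = -73
  (391/36, 25/9) → f = -857/9

The optimum lies where 8s - 5t = 73 and -12s - 6t = -147.
Solving simultaneously gives s = 391/36, t = 25/9.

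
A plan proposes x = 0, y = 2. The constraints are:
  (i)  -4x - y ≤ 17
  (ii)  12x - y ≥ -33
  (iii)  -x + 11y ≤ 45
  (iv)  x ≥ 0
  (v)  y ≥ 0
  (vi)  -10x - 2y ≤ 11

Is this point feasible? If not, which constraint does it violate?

(i): -2 ≤ 17 ✓
(ii): -2 ≥ -33 ✓
(iii): 22 ≤ 45 ✓
(iv): 0 ≥ 0 ✓
(v): 2 ≥ 0 ✓
(vi): -4 ≤ 11 ✓

feasible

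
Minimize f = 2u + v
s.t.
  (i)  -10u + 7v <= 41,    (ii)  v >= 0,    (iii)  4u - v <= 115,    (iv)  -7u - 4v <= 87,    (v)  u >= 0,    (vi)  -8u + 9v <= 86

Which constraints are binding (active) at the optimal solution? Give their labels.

Vertices and f = 2u + v:
  (0, 41/7) → f = 41/7
  (233/34, 266/17) → f = 499/17
  (115/4, 0) → f = 115/2
  (0, 0) → f = 0
  (1121/28, 316/7) → f = 1753/14

The minimum is at (0, 0). Substituting into each constraint, equality holds for (ii) and (v); the remaining constraints have slack.

(ii) and (v)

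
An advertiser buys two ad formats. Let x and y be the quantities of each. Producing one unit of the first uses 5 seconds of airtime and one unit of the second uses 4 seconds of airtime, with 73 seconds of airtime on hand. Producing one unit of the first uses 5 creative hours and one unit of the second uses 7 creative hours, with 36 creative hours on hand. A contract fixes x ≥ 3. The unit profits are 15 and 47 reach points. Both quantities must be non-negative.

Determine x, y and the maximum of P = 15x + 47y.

Corner points and P = 15x + 47y:
  (36/5, 0) → P = 108
  (3, 0) → P = 45
  (3, 3) → P = 186

The optimum lies where 5x + 7y = 36 and x = 3.
Solving simultaneously gives x = 3, y = 3.

x = 3, y = 3, maximum P = 186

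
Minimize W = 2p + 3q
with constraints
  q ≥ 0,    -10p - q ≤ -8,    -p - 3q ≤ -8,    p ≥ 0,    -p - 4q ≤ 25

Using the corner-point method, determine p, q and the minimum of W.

p = 16/29, q = 72/29, minimum W = 248/29

Corner points and W = 2p + 3q:
  (8, 0) → W = 16
  (16/29, 72/29) → W = 248/29
  (0, 8) → W = 24
The feasible region is unbounded (it extends along (0, 1), (1, 0)), but W strictly increases along every unbounded feasible direction, so there is no improving ray and the minimum is attained at a vertex.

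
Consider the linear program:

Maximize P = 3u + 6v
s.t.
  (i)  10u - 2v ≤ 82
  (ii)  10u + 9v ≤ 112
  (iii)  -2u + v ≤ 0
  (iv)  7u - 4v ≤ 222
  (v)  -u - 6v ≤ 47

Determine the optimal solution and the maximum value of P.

u = 4, v = 8, maximum P = 60

Vertices and P = 3u + 6v:
  (481/55, 30/11) → P = 213/5
  (199/31, -276/31) → P = -1059/31
  (4, 8) → P = 60
  (-47/13, -94/13) → P = -705/13

At the optimal vertex, 10u + 9v = 112 and -2u + v = 0.
Solving simultaneously gives u = 4, v = 8.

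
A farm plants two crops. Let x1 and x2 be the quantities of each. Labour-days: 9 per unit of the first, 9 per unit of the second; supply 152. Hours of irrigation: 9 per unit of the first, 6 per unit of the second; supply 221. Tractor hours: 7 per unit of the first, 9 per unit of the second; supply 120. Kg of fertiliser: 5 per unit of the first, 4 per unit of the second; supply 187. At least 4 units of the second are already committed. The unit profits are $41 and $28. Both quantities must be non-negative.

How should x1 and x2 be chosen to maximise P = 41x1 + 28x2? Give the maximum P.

Corner points and P = 41x1 + 28x2:
  (0, 40/3) → P = 1120/3
  (0, 4) → P = 112
  (12, 4) → P = 604

The optimum lies where 7x1 + 9x2 = 120 and x2 = 4.
Solving simultaneously gives x1 = 12, x2 = 4.

x1 = 12, x2 = 4, maximum P = 604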